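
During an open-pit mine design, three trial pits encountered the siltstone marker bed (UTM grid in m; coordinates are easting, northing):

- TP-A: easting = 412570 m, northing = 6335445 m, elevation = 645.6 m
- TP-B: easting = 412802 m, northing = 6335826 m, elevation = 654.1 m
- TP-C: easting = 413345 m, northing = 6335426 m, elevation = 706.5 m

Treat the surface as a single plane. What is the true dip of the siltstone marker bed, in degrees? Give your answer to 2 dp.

Let the plane be z = a·easting + b·northing + c.
TP-B−TP-A: 232a + 381b = 8.5;  TP-C−TP-A: 775a − 19b = 60.9.
Solving gives a = 0.07796, b = −0.02516.
Gradient magnitude |∇z| = √(a² + b²) = √(0.00608 + 0.00063) = 0.08192.
True dip = arctan(0.08192) = 4.68°, dipping toward WNW (azimuth ≈ 288°).

4.68°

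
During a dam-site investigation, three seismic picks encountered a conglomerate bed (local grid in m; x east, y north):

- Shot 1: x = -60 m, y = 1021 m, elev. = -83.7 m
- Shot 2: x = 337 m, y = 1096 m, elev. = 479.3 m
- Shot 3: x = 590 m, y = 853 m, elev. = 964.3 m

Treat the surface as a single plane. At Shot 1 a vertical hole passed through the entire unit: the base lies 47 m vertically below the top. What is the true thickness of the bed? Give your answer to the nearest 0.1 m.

Let the plane be z = a·x + b·y + c.
Shot 2−Shot 1: 397a + 75b = 563;  Shot 3−Shot 1: 650a − 168b = 1048.
Solving gives a = 1.50013, b = −0.43402.
|∇z| = √(a²+b²) = 1.56165, so dip δ = arctan(1.56165) = 57.37°.
True thickness = vertical thickness × cos δ = 47 × cos 57.37° = 25.3 m.

25.3 m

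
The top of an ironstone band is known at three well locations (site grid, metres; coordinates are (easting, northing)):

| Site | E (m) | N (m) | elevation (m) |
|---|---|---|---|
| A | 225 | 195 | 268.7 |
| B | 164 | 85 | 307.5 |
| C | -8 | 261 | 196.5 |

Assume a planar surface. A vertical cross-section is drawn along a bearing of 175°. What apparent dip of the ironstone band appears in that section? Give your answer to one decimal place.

Two edge vectors: A→B = (-61, -110, 38.8), A→C = (-233, 66, -72.2).
Normal n = (A→B) × (A→C) = (5381.2, -13444.6, -29656).
So ∂z/∂E = −n_x/n_z = 0.18145 and ∂z/∂N = −n_y/n_z = −0.45335.
Unit vector along 175° is (sin 175°, cos 175°) = (0.0872, -0.9962).
Slope in that direction = a·(0.0872) + b·(-0.9962) = 0.46744.
Apparent dip = arctan|0.46744| = 25.1° (true dip is 26.0°, so apparent ≤ true as expected).

25.1°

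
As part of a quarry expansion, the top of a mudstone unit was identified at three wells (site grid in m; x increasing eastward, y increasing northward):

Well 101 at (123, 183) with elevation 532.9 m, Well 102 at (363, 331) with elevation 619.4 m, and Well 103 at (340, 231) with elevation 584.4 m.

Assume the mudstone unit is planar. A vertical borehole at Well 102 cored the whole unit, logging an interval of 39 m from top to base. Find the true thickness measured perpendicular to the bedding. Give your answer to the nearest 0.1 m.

Let the plane be z = a·x + b·y + c.
Well 102−Well 101: 240a + 148b = 86.5;  Well 103−Well 101: 217a + 48b = 51.5.
Solving gives a = 0.16848, b = 0.31125.
|∇z| = √(a²+b²) = 0.35392, so dip δ = arctan(0.35392) = 19.49°.
True thickness = vertical thickness × cos δ = 39 × cos 19.49° = 36.8 m.

36.8 m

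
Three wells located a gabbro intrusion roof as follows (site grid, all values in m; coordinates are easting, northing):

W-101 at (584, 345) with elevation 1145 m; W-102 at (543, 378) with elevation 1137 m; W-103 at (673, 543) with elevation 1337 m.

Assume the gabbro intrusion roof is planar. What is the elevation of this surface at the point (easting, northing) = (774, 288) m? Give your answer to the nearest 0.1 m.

Two edge vectors: W-101→W-102 = (-41, 33, -8), W-101→W-103 = (89, 198, 192).
Normal n = (W-101→W-102) × (W-101→W-103) = (7920, 7160, -11055).
So ∂z/∂easting = −n_x/n_z = 0.71642 and ∂z/∂northing = −n_y/n_z = 0.64767.
Intercept c from W-101: 1145 − 418.39 − 223.45 = 503.17.
At (774, 288): z = 554.5 + 186.5 + 503.17 = 1244.2 m.

1244.2 m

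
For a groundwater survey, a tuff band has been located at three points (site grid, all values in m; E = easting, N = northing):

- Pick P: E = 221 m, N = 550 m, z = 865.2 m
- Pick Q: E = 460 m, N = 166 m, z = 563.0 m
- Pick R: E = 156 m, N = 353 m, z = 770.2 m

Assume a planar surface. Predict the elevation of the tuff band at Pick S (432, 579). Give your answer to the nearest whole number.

Let the plane be z = a·E + b·N + c.
Pick Q−Pick P: 239a − 384b = −302.2;  Pick R−Pick P: −65a − 197b = −95.
Solving gives a = −0.32000, b = 0.58782.
Then c = 865.2 − a·221 − b·550 = 612.62.
At (432, 579): z = −138.2 + 340.3 + 612.62 = 814.7 m.

815 m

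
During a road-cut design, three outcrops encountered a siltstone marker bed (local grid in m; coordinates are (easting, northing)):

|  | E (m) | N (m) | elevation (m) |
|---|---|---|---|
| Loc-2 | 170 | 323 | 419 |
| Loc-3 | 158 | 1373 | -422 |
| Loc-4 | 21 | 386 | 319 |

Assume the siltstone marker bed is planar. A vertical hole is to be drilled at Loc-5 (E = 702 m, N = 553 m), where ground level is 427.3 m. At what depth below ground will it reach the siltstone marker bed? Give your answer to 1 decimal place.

13.9 m

Let the plane be z = a·E + b·N + c.
Loc-3−Loc-2: −12a + 1050b = −841;  Loc-4−Loc-2: −149a + 63b = −100.
Solving gives a = 0.334098, b = −0.797134.
Then c = 419 − a·170 − b·323 = 619.68.
At (702, 553): z_contact = 234.54 − 440.82 + 619.68 = 413.40 m.
Depth below ground = 427.3 − 413.40 = 13.9 m.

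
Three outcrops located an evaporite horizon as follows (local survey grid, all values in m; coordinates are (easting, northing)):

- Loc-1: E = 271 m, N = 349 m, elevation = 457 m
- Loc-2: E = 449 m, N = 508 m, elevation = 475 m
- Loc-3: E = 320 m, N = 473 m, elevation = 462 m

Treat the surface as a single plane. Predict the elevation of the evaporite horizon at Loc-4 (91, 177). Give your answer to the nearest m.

439 m

Let the plane be z = a·E + b·N + c.
Loc-2−Loc-1: 178a + 159b = 18;  Loc-3−Loc-1: 49a + 124b = 5.
Solving gives a = 0.10062, b = 0.00056.
Then c = 457 − a·271 − b·349 = 429.54.
At (91, 177): z = 9.2 + 0.1 + 429.54 = 438.8 m.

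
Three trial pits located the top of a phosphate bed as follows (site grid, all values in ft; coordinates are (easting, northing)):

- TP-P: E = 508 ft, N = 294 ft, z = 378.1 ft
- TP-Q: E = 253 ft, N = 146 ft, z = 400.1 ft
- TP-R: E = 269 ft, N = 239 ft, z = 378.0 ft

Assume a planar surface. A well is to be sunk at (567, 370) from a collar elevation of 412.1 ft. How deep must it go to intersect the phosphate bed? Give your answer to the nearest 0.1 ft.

Let the plane be z = a·E + b·N + c.
TP-Q−TP-P: −255a − 148b = 22;  TP-R−TP-P: −239a − 55b = −0.1.
Solving gives a = 0.05738, b = −0.24751.
Then c = 378.1 − a·508 − b·294 = 421.72.
At (567, 370): z_contact = 32.53 − 91.58 + 421.72 = 362.67 ft.
Depth below ground = 412.1 − 362.67 = 49.4 ft.

49.4 ft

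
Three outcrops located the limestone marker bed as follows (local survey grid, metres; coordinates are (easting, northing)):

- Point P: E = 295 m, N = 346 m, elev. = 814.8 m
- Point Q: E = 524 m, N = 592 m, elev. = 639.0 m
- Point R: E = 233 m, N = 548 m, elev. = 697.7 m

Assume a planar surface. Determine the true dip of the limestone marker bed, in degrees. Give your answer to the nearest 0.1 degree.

31.9°

Let the plane be z = a·E + b·N + c.
Point Q−Point P: 229a + 246b = −175.8;  Point R−Point P: −62a + 202b = −117.1.
Solving gives a = −0.10901, b = −0.61316.
Gradient magnitude |∇z| = √(a² + b²) = √(0.01188 + 0.37597) = 0.62277.
True dip = arctan(0.62277) = 31.9°, dipping toward N (azimuth ≈ 010°).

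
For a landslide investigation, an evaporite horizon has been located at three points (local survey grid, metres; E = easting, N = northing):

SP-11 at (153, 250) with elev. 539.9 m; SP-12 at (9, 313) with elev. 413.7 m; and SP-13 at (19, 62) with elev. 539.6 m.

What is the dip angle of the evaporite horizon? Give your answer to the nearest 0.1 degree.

Two edge vectors: SP-11→SP-12 = (-144, 63, -126.2), SP-11→SP-13 = (-134, -188, -0.3).
Normal n = (SP-11→SP-12) × (SP-11→SP-13) = (-23744.5, 16867.6, 35514).
So ∂z/∂E = −n_x/n_z = 0.66860 and ∂z/∂N = −n_y/n_z = −0.47496.
Gradient magnitude |∇z| = √(a² + b²) = √(0.44702 + 0.22558) = 0.82012.
True dip = arctan(0.82012) = 39.4°, dipping toward NW (azimuth ≈ 305°).

39.4°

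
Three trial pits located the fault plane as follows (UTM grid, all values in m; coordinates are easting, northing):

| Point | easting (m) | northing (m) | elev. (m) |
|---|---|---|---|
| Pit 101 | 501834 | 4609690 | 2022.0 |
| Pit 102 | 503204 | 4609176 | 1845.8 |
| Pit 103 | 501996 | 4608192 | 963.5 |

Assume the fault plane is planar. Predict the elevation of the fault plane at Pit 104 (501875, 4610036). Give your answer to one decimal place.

2277.6 m

Let the plane be z = a·easting + b·northing + c.
Pit 102−Pit 101: 1370a − 514b = −176.2;  Pit 103−Pit 101: 162a − 1498b = −1058.5.
Solving gives a = 0.142266398, b = 0.721994096.
Then c = 2022 − a·501834 − b·4609690 = −3397541.08.
At (501875, 4610036): z = 71399.9 + 3328418.8 − 3397541.08 = 2277.6 m.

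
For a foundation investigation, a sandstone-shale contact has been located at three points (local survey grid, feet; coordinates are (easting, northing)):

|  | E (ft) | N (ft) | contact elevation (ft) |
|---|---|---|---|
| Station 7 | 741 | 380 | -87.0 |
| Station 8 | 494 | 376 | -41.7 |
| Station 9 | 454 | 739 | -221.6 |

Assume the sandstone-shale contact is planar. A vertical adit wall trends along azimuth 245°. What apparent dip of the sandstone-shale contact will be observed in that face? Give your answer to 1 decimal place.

20.6°

Two edge vectors: Station 7→Station 8 = (-247, -4, 45.3), Station 7→Station 9 = (-287, 359, -134.6).
Normal n = (Station 7→Station 8) × (Station 7→Station 9) = (-15724.3, -46247.3, -89821).
So ∂z/∂E = −n_x/n_z = −0.17506 and ∂z/∂N = −n_y/n_z = −0.51488.
Unit vector along 245° is (sin 245°, cos 245°) = (-0.9063, -0.4226).
Slope in that direction = a·(-0.9063) + b·(-0.4226) = 0.37626.
Apparent dip = arctan|0.37626| = 20.6° (true dip is 28.5°, so apparent ≤ true as expected).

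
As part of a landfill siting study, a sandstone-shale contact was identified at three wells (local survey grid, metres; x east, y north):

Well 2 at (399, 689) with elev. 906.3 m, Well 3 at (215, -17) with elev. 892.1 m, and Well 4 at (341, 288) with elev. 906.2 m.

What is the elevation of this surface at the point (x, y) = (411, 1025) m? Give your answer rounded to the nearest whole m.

900 m

Two edge vectors: Well 2→Well 3 = (-184, -706, -14.2), Well 2→Well 4 = (-58, -401, -0.1).
Normal n = (Well 2→Well 3) × (Well 2→Well 4) = (-5623.6, 805.2, 32836).
So ∂z/∂x = −n_x/n_z = 0.17126 and ∂z/∂y = −n_y/n_z = −0.02452.
Intercept c from Well 2: 906.3 − 68.33 + 16.90 = 854.86.
At (411, 1025): z = 70.4 − 25.1 + 854.86 = 900.1 m.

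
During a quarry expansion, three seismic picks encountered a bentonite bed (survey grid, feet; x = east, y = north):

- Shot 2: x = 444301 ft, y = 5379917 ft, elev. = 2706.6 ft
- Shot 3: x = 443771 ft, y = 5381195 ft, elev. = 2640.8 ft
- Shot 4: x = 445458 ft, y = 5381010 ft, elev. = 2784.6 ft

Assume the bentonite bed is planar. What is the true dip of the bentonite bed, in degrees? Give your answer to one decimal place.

4.9°

Let the plane be z = a·x + b·y + c.
Shot 3−Shot 2: −530a + 1278b = −65.8;  Shot 4−Shot 2: 1157a + 1093b = 78.
Solving gives a = 0.08339, b = −0.01691.
Gradient magnitude |∇z| = √(a² + b²) = √(0.00695 + 0.00029) = 0.08508.
True dip = arctan(0.08508) = 4.9°, dipping toward WNW (azimuth ≈ 281°).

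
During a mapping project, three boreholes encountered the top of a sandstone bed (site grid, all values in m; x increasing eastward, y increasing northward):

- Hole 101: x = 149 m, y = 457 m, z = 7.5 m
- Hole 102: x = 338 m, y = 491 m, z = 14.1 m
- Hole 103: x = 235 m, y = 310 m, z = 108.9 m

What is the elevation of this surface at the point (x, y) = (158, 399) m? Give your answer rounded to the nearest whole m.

44 m

Let the plane be z = a·x + b·y + c.
Hole 102−Hole 101: 189a + 34b = 6.6;  Hole 103−Hole 101: 86a − 147b = 101.4.
Solving gives a = 0.14387, b = −0.60563.
Then c = 7.5 − a·149 − b·457 = 262.84.
At (158, 399): z = 22.7 − 241.6 + 262.84 = 43.9 m.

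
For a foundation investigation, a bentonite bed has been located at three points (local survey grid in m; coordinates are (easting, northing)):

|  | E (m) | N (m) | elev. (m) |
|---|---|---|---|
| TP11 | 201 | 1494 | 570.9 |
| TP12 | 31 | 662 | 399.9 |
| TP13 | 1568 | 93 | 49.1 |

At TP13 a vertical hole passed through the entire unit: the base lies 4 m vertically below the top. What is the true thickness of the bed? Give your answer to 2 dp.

3.86 m

Two edge vectors: TP11→TP12 = (-170, -832, -171), TP11→TP13 = (1367, -1401, -521.8).
Normal n = (TP11→TP12) × (TP11→TP13) = (194566.6, -322463, 1375514).
So ∂z/∂E = −n_x/n_z = −0.14145 and ∂z/∂N = −n_y/n_z = 0.23443.
|∇z| = √(a²+b²) = 0.27380, so dip δ = arctan(0.27380) = 15.31°.
True thickness = vertical thickness × cos δ = 4 × cos 15.31° = 3.86 m.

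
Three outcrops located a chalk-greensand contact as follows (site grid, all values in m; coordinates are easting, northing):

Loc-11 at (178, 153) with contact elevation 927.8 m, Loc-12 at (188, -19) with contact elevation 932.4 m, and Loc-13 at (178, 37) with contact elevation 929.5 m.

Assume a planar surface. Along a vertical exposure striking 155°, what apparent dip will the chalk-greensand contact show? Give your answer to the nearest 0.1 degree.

Let the plane be z = a·easting + b·northing + c.
Loc-12−Loc-11: 10a − 172b = 4.6;  Loc-13−Loc-11: 0a − 116b = 1.7.
Solving gives a = 0.20793, b = −0.01466.
Unit vector along 155° is (sin 155°, cos 155°) = (0.4226, -0.9063).
Slope in that direction = a·(0.4226) + b·(-0.9063) = 0.10116.
Apparent dip = arctan|0.10116| = 5.8° (true dip is 11.8°, so apparent ≤ true as expected).

5.8°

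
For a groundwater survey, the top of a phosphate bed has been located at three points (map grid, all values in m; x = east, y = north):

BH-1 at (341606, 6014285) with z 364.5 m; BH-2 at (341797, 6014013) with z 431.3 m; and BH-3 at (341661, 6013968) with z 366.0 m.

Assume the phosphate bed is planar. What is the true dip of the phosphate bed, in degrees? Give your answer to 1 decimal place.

Let the plane be z = a·x + b·y + c.
BH-2−BH-1: 191a − 272b = 66.8;  BH-3−BH-1: 55a − 317b = 1.5.
Solving gives a = 0.45556, b = 0.07431.
Gradient magnitude |∇z| = √(a² + b²) = √(0.20753 + 0.00552) = 0.46158.
True dip = arctan(0.46158) = 24.8°, dipping toward W (azimuth ≈ 261°).

24.8°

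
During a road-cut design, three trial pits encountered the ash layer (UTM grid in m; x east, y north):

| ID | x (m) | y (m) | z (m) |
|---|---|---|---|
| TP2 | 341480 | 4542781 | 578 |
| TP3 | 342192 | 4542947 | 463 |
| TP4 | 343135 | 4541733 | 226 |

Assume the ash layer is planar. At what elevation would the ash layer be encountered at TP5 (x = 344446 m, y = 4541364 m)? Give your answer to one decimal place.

-25.6 m

Let the plane be z = a·x + b·y + c.
TP3−TP2: 712a + 166b = −115;  TP4−TP2: 1655a − 1048b = −352.
Solving gives a = −0.175287441, b = 0.059064204.
Then c = 578 − a·341480 − b·4542781 = −207880.59.
At (344446, 4541364): z = −60377.1 + 268232.0 − 207880.59 = -25.6 m.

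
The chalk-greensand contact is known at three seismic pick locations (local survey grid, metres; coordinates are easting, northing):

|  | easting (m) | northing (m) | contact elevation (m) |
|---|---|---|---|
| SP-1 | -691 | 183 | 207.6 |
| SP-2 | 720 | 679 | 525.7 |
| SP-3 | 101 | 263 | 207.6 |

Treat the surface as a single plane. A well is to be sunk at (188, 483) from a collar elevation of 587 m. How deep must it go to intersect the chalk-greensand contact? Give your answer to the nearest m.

Let the plane be z = a·easting + b·northing + c.
SP-2−SP-1: 1411a + 496b = 318.1;  SP-3−SP-1: 792a + 80b = 0.
Solving gives a = −0.09090, b = 0.89992.
Then c = 207.6 − a·-691 − b·183 = −19.90.
At (188, 483): z_contact = −17.1 + 434.7 − 19.90 = 397.7 m.
Depth below ground = 587 − 397.7 = 189 m.

189 m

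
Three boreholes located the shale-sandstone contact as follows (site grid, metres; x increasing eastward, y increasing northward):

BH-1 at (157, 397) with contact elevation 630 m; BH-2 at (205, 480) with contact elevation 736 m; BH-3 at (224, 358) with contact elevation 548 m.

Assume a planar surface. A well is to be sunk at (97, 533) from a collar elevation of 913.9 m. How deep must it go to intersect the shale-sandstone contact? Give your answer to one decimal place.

Two edge vectors: BH-1→BH-2 = (48, 83, 106), BH-1→BH-3 = (67, -39, -82).
Normal n = (BH-1→BH-2) × (BH-1→BH-3) = (-2672, 11038, -7433).
So ∂z/∂x = −n_x/n_z = −0.35948 and ∂z/∂y = −n_y/n_z = 1.48500.
Intercept c from BH-1: 630 + 56.44 − 589.54 = 96.89.
At (97, 533): z_contact = −34.87 + 791.50 + 96.89 = 853.53 m.
Depth below ground = 913.9 − 853.53 = 60.4 m.

60.4 m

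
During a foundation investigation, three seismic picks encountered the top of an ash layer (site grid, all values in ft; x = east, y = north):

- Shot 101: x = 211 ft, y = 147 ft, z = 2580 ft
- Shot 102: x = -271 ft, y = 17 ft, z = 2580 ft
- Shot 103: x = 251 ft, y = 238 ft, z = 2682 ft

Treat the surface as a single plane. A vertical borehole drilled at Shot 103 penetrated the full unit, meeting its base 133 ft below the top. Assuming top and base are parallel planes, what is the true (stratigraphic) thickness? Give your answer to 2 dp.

80.43 ft

Let the plane be z = a·x + b·y + c.
Shot 102−Shot 101: −482a − 130b = 0;  Shot 103−Shot 101: 40a + 91b = 102.
Solving gives a = −0.34297, b = 1.27164.
|∇z| = √(a²+b²) = 1.31708, so dip δ = arctan(1.31708) = 52.79°.
True thickness = vertical thickness × cos δ = 133 × cos 52.79° = 80.43 ft.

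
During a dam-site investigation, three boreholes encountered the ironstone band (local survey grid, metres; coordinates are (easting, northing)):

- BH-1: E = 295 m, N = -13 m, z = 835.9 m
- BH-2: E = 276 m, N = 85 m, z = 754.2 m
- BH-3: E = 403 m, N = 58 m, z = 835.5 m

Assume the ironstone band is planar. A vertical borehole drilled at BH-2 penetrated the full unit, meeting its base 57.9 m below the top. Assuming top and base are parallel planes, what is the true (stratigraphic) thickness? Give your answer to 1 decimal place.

Let the plane be z = a·E + b·N + c.
BH-2−BH-1: −19a + 98b = −81.7;  BH-3−BH-1: 108a + 71b = −0.4.
Solving gives a = 0.48282, b = −0.74007.
|∇z| = √(a²+b²) = 0.88364, so dip δ = arctan(0.88364) = 41.46°.
True thickness = vertical thickness × cos δ = 57.9 × cos 41.46° = 43.4 m.

43.4 m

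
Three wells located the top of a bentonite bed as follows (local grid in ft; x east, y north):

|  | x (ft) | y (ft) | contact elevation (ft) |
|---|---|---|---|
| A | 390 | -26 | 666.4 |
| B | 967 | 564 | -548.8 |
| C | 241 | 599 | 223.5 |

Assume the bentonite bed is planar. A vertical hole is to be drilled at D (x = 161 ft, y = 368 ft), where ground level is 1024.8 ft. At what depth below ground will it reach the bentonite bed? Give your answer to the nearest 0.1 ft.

487.6 ft

Let the plane be z = a·x + b·y + c.
B−A: 577a + 590b = −1215.2;  C−A: −149a + 625b = −442.9.
Solving gives a = −1.11070, b = −0.97343.
Then c = 666.4 − a·390 − b·-26 = 1074.26.
At (161, 368): z_contact = −178.82 − 358.22 + 1074.26 = 537.22 ft.
Depth below ground = 1024.8 − 537.22 = 487.6 ft.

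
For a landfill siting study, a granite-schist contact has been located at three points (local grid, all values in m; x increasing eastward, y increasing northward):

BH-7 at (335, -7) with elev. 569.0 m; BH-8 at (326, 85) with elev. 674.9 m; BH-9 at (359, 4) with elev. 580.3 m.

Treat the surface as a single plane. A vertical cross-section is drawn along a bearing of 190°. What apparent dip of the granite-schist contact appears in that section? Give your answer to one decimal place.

Two edge vectors: BH-7→BH-8 = (-9, 92, 105.9), BH-7→BH-9 = (24, 11, 11.3).
Normal n = (BH-7→BH-8) × (BH-7→BH-9) = (-125.3, 2643.3, -2307).
So ∂z/∂x = −n_x/n_z = −0.05431 and ∂z/∂y = −n_y/n_z = 1.14577.
Unit vector along 190° is (sin 190°, cos 190°) = (-0.1736, -0.9848).
Slope in that direction = a·(-0.1736) + b·(-0.9848) = −1.11894.
Apparent dip = arctan|1.11894| = 48.2° (true dip is 48.9°, so apparent ≤ true as expected).

48.2°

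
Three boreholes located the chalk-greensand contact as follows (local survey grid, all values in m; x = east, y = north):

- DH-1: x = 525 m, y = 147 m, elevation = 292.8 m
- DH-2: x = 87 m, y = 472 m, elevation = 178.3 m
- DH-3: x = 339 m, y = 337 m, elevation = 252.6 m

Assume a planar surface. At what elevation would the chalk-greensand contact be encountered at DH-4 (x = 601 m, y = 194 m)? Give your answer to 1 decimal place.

329.4 m

Two edge vectors: DH-1→DH-2 = (-438, 325, -114.5), DH-1→DH-3 = (-186, 190, -40.2).
Normal n = (DH-1→DH-2) × (DH-1→DH-3) = (8690, 3689.4, -22770).
So ∂z/∂x = −n_x/n_z = 0.38164 and ∂z/∂y = −n_y/n_z = 0.16203.
Intercept c from DH-1: 292.8 − 200.36 − 23.82 = 68.62.
At (601, 194): z = 229.4 + 31.4 + 68.62 = 329.4 m.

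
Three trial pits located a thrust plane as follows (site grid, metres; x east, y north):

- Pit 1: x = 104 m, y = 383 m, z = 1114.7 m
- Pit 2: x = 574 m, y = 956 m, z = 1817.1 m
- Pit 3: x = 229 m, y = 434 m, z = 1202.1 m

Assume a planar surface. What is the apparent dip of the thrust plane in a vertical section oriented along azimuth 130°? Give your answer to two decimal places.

Let the plane be z = a·x + b·y + c.
Pit 2−Pit 1: 470a + 573b = 702.4;  Pit 3−Pit 1: 125a + 51b = 87.4.
Solving gives a = 0.29919, b = 0.98042.
Unit vector along 130° is (sin 130°, cos 130°) = (0.7660, -0.6428).
Slope in that direction = a·(0.7660) + b·(-0.6428) = −0.40101.
Apparent dip = arctan|0.40101| = 21.85° (true dip is 45.7°, so apparent ≤ true as expected).

21.85°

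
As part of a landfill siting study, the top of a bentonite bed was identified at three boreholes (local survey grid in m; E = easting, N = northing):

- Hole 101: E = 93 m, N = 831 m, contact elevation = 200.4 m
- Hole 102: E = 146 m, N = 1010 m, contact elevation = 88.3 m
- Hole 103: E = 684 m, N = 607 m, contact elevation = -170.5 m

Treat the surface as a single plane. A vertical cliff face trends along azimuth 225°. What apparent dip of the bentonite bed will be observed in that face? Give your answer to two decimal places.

39.69°

Two edge vectors: Hole 101→Hole 102 = (53, 179, -112.1), Hole 101→Hole 103 = (591, -224, -370.9).
Normal n = (Hole 101→Hole 102) × (Hole 101→Hole 103) = (-91501.5, -46593.4, -117661).
So ∂z/∂E = −n_x/n_z = −0.77767 and ∂z/∂N = −n_y/n_z = −0.39600.
Unit vector along 225° is (sin 225°, cos 225°) = (-0.7071, -0.7071).
Slope in that direction = a·(-0.7071) + b·(-0.7071) = 0.82991.
Apparent dip = arctan|0.82991| = 39.69° (true dip is 41.1°, so apparent ≤ true as expected).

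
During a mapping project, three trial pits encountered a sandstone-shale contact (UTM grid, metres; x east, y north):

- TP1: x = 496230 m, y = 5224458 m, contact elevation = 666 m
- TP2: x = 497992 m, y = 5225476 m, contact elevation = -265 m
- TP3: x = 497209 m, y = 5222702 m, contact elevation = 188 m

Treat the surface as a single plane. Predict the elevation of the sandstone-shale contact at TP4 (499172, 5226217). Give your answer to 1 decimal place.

-889.5 m

Two edge vectors: TP1→TP2 = (1762, 1018, -931), TP1→TP3 = (979, -1756, -478).
Normal n = (TP1→TP2) × (TP1→TP3) = (-2121440, -69213, -4090694).
So ∂z/∂x = −n_x/n_z = −0.518601489 and ∂z/∂y = −n_y/n_z = −0.016919623.
Intercept c from TP1: 666 + 257345.62 + 88395.86 = 346407.48.
At (499172, 5226217): z = −258871.3 − 88425.6 + 346407.48 = -889.5 m.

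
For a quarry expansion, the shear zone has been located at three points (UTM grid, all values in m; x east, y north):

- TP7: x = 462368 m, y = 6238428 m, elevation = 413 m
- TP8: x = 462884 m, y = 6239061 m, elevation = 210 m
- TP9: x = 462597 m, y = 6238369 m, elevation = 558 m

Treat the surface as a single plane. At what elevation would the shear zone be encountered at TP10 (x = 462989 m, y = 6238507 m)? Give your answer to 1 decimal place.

640.9 m

Two edge vectors: TP7→TP8 = (516, 633, -203), TP7→TP9 = (229, -59, 145).
Normal n = (TP7→TP8) × (TP7→TP9) = (79808, -121307, -175401).
So ∂z/∂x = −n_x/n_z = 0.455003107 and ∂z/∂y = −n_y/n_z = −0.691598109.
Intercept c from TP7: 413 − 210378.88 + 4314485.01 = 4104519.13.
At (462989, 6238507): z = 210661.4 − 4314539.6 + 4104519.13 = 640.9 m.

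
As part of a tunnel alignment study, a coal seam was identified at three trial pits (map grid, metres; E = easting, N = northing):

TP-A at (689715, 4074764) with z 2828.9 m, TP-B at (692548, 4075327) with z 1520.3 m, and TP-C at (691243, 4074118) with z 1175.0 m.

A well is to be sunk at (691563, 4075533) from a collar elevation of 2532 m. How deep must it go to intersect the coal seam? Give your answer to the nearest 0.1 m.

155.6 m

Let the plane be z = a·E + b·N + c.
TP-B−TP-A: 2833a + 563b = −1308.6;  TP-C−TP-A: 1528a − 646b = −1653.9.
Solving gives a = −0.660315635, b = 0.998355587.
Then c = 2828.9 − a·689715 − b·4074764 = −3609804.91.
At (691563, 4075533): z_contact = −456649.86 + 4068831.14 − 3609804.91 = 2376.37 m.
Depth below ground = 2532 − 2376.37 = 155.6 m.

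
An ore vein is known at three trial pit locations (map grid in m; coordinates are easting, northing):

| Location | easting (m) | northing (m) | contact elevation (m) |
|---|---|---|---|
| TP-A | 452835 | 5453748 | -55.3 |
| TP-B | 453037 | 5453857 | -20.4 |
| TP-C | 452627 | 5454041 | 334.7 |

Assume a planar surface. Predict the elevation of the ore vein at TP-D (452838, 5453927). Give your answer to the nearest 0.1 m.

131.7 m

Let the plane be z = a·easting + b·northing + c.
TP-B−TP-A: 202a + 109b = 34.9;  TP-C−TP-A: −208a + 293b = 390.
Solving gives a = −0.394393950, b = 1.051078697.
Then c = -55.3 − a·452835 − b·5453748 = −5553778.26.
At (452838, 5453927): z = −178596.6 + 5732506.5 − 5553778.26 = 131.7 m.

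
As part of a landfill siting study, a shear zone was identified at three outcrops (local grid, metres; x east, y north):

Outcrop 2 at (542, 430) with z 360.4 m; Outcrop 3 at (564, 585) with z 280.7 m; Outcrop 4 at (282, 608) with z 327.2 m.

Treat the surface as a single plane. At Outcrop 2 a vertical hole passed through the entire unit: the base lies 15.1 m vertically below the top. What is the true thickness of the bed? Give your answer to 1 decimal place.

13.4 m

Let the plane be z = a·x + b·y + c.
Outcrop 3−Outcrop 2: 22a + 155b = −79.7;  Outcrop 4−Outcrop 2: −260a + 178b = −33.2.
Solving gives a = −0.20446, b = −0.48517.
|∇z| = √(a²+b²) = 0.52650, so dip δ = arctan(0.52650) = 27.77°.
True thickness = vertical thickness × cos δ = 15.1 × cos 27.77° = 13.4 m.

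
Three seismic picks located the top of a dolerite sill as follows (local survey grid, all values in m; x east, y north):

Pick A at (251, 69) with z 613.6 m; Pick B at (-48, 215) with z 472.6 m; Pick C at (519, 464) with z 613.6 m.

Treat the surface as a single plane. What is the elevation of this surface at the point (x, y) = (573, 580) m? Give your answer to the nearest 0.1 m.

Let the plane be z = a·x + b·y + c.
Pick B−Pick A: −299a + 146b = −141;  Pick C−Pick A: 268a + 395b = 0.
Solving gives a = 0.35422, b = −0.24033.
Then c = 613.6 − a·251 − b·69 = 541.27.
At (573, 580): z = 203.0 − 139.4 + 541.27 = 604.8 m.

604.8 m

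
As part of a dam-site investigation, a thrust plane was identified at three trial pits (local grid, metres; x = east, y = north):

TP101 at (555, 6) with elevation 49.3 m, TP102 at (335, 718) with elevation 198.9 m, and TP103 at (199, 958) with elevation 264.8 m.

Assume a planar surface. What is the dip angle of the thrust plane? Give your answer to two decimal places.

Let the plane be z = a·x + b·y + c.
TP102−TP101: −220a + 712b = 149.6;  TP103−TP101: −356a + 952b = 215.5.
Solving gives a = −0.25020, b = 0.13280.
Gradient magnitude |∇z| = √(a² + b²) = √(0.06260 + 0.01764) = 0.28326.
True dip = arctan(0.28326) = 15.82°, dipping toward ESE (azimuth ≈ 118°).

15.82°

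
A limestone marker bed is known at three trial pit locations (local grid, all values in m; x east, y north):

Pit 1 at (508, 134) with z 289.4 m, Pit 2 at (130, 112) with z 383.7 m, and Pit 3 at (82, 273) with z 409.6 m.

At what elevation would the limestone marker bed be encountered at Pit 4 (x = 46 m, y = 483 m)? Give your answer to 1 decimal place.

Let the plane be z = a·x + b·y + c.
Pit 2−Pit 1: −378a − 22b = 94.3;  Pit 3−Pit 1: −426a + 139b = 120.2.
Solving gives a = −0.25442, b = 0.08502.
Then c = 289.4 − a·508 − b·134 = 407.25.
At (46, 483): z = −11.7 + 41.1 + 407.25 = 436.6 m.

436.6 m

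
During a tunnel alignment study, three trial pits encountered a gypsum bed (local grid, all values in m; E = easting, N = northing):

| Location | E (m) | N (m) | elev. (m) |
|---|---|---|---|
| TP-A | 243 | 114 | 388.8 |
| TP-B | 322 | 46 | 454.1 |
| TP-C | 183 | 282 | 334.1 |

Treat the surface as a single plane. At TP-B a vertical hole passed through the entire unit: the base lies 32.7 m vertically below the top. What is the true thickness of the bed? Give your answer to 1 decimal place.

25.7 m

Two edge vectors: TP-A→TP-B = (79, -68, 65.3), TP-A→TP-C = (-60, 168, -54.7).
Normal n = (TP-A→TP-B) × (TP-A→TP-C) = (-7250.8, 403.3, 9192).
So ∂z/∂E = −n_x/n_z = 0.78882 and ∂z/∂N = −n_y/n_z = −0.04388.
|∇z| = √(a²+b²) = 0.79004, so dip δ = arctan(0.79004) = 38.31°.
True thickness = vertical thickness × cos δ = 32.7 × cos 38.31° = 25.7 m.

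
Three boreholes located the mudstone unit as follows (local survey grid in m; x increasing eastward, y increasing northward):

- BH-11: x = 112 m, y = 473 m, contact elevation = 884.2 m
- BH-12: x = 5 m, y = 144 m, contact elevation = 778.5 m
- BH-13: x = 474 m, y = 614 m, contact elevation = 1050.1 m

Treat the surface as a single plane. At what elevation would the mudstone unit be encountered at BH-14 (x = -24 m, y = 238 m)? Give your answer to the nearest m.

Two edge vectors: BH-11→BH-12 = (-107, -329, -105.7), BH-11→BH-13 = (362, 141, 165.9).
Normal n = (BH-11→BH-12) × (BH-11→BH-13) = (-39677.4, -20512.1, 104011).
So ∂z/∂x = −n_x/n_z = 0.38147 and ∂z/∂y = −n_y/n_z = 0.19721.
Intercept c from BH-11: 884.2 − 42.72 − 93.28 = 748.19.
At (-24, 238): z = −9.2 + 46.9 + 748.19 = 786.0 m.

786 m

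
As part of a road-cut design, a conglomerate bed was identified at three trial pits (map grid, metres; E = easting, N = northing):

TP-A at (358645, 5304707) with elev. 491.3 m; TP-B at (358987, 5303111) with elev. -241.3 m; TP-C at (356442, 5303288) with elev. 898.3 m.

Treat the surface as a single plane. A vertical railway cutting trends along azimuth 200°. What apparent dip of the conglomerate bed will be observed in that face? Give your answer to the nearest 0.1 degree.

Let the plane be z = a·E + b·N + c.
TP-B−TP-A: 342a − 1596b = −732.6;  TP-C−TP-A: −2203a − 1419b = 407.
Solving gives a = −0.42215, b = 0.36856.
Unit vector along 200° is (sin 200°, cos 200°) = (-0.3420, -0.9397).
Slope in that direction = a·(-0.3420) + b·(-0.9397) = −0.20195.
Apparent dip = arctan|0.20195| = 11.4° (true dip is 29.3°, so apparent ≤ true as expected).

11.4°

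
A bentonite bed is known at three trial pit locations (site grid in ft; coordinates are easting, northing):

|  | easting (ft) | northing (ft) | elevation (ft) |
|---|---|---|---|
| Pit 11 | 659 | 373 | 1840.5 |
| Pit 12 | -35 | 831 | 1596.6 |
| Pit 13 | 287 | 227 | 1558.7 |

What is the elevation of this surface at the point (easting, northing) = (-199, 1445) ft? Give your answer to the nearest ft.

1734 ft

Let the plane be z = a·easting + b·northing + c.
Pit 12−Pit 11: −694a + 458b = −243.9;  Pit 13−Pit 11: −372a − 146b = −281.8.
Solving gives a = 0.60609, b = 0.38586.
Then c = 1840.5 − a·659 − b·373 = 1297.16.
At (-199, 1445): z = −120.6 + 557.6 + 1297.16 = 1734.1 ft.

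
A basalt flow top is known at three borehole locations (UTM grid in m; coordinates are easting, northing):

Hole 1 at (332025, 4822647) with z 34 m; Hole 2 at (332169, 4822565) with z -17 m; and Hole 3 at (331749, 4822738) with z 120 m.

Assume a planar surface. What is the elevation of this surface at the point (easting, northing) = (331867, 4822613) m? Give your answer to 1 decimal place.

Two edge vectors: Hole 1→Hole 2 = (144, -82, -51), Hole 1→Hole 3 = (-276, 91, 86).
Normal n = (Hole 1→Hole 2) × (Hole 1→Hole 3) = (-2411, 1692, -9528).
So ∂z/∂easting = −n_x/n_z = −0.253043661 and ∂z/∂northing = −n_y/n_z = 0.177581864.
Intercept c from Hole 1: 34 + 84016.82 − 856414.64 = −772363.82.
At (331867, 4822613): z = −83976.8 + 856408.6 − 772363.82 = 67.9 m.

67.9 m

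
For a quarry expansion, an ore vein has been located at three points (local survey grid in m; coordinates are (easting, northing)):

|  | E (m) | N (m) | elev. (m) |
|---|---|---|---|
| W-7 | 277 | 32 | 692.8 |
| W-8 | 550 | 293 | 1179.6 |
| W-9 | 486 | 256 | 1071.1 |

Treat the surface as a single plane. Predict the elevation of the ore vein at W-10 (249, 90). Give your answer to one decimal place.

Let the plane be z = a·E + b·N + c.
W-8−W-7: 273a + 261b = 486.8;  W-9−W-7: 209a + 224b = 378.3.
Solving gives a = 1.56094, b = 0.23242.
Then c = 692.8 − a·277 − b·32 = 252.98.
At (249, 90): z = 388.7 + 20.9 + 252.98 = 662.6 m.

662.6 m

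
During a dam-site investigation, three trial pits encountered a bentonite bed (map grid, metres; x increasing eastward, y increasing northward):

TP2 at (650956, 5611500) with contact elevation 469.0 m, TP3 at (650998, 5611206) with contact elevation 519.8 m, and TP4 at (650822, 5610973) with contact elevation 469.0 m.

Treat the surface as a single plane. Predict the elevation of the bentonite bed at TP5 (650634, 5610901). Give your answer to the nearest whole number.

395 m

Two edge vectors: TP2→TP3 = (42, -294, 50.8), TP2→TP4 = (-134, -527, 0).
Normal n = (TP2→TP3) × (TP2→TP4) = (26771.6, -6807.2, -61530).
So ∂z/∂x = −n_x/n_z = 0.43509833 and ∂z/∂y = −n_y/n_z = −0.11063221.
Intercept c from TP2: 469 − 283229.87 + 620812.66 = 338051.79.
At (650634, 5610901): z = 283089.8 − 620746.4 + 338051.79 = 395.2 m.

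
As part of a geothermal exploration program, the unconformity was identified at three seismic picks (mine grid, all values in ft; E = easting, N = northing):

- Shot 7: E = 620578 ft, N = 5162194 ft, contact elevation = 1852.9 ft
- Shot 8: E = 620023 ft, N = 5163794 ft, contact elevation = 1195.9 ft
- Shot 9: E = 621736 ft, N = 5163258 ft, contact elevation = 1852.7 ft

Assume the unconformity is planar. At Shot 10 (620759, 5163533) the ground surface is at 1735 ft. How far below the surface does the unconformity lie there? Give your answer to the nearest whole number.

247 ft

Let the plane be z = a·E + b·N + c.
Shot 8−Shot 7: −555a + 1600b = −657;  Shot 9−Shot 7: 1158a + 1064b = −0.2.
Solving gives a = 0.28597482, b = −0.31142748.
Then c = 1852.9 − a·620578 − b·5162194 = 1432032.31.
At (620759, 5163533): z_contact = 177521.4 − 1608066.1 + 1432032.31 = 1487.7 ft.
Depth below ground = 1735 − 1487.7 = 247 ft.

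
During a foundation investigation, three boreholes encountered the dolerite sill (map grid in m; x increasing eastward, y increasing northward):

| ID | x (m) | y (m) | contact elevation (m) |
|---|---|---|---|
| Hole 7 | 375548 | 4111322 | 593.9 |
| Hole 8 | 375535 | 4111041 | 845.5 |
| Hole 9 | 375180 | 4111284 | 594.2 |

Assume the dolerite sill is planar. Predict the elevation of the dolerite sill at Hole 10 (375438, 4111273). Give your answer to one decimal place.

Two edge vectors: Hole 7→Hole 8 = (-13, -281, 251.6), Hole 7→Hole 9 = (-368, -38, 0.3).
Normal n = (Hole 7→Hole 8) × (Hole 7→Hole 9) = (9476.5, -92584.9, -102914).
So ∂z/∂x = −n_x/n_z = 0.092081738 and ∂z/∂y = −n_y/n_z = −0.899633675.
Intercept c from Hole 7: 593.9 − 34581.11 + 3698683.72 = 3664696.51.
At (375438, 4111273): z = 34571.0 − 3698639.6 + 3664696.51 = 627.9 m.

627.9 m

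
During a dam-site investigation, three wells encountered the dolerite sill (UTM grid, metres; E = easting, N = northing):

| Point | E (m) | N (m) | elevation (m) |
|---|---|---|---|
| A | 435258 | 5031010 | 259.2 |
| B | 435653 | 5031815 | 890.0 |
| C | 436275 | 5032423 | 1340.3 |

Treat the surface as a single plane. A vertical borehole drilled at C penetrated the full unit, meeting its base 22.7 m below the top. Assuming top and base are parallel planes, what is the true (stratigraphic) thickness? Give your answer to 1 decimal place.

17.5 m

Two edge vectors: A→B = (395, 805, 630.8), A→C = (1017, 1413, 1081.1).
Normal n = (A→B) × (A→C) = (-21034.9, 214489.1, -260550).
So ∂z/∂E = −n_x/n_z = −0.08073 and ∂z/∂N = −n_y/n_z = 0.82322.
|∇z| = √(a²+b²) = 0.82717, so dip δ = arctan(0.82717) = 39.60°.
True thickness = vertical thickness × cos δ = 22.7 × cos 39.60° = 17.5 m.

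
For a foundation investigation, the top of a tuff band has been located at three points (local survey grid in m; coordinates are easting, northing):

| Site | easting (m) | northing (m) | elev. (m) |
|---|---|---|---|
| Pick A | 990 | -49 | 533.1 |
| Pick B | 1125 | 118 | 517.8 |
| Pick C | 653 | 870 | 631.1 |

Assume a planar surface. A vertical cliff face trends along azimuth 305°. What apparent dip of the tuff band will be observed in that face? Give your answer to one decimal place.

9.3°

Let the plane be z = a·easting + b·northing + c.
Pick B−Pick A: 135a + 167b = −15.3;  Pick C−Pick A: −337a + 919b = 98.
Solving gives a = −0.16871, b = 0.04477.
Unit vector along 305° is (sin 305°, cos 305°) = (-0.8192, 0.5736).
Slope in that direction = a·(-0.8192) + b·(0.5736) = 0.16388.
Apparent dip = arctan|0.16388| = 9.3° (true dip is 9.9°, so apparent ≤ true as expected).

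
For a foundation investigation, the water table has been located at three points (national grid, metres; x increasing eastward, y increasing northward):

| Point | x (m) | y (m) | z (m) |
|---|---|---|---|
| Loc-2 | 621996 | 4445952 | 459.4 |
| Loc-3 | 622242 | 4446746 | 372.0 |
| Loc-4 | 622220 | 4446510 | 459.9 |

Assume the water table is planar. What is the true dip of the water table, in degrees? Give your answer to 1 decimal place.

52.5°

Two edge vectors: Loc-2→Loc-3 = (246, 794, -87.4), Loc-2→Loc-4 = (224, 558, 0.5).
Normal n = (Loc-2→Loc-3) × (Loc-2→Loc-4) = (49166.2, -19700.6, -40588).
So ∂z/∂x = −n_x/n_z = 1.21135 and ∂z/∂y = −n_y/n_z = −0.48538.
Gradient magnitude |∇z| = √(a² + b²) = √(1.46736 + 0.23559) = 1.30497.
True dip = arctan(1.30497) = 52.5°, dipping toward WNW (azimuth ≈ 292°).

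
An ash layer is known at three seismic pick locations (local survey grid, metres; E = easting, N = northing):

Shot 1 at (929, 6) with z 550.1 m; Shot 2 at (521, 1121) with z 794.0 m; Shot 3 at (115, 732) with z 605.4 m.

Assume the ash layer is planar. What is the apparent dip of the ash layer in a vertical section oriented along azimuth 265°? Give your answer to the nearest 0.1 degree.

Let the plane be z = a·E + b·N + c.
Shot 2−Shot 1: −408a + 1115b = 243.9;  Shot 3−Shot 1: −814a + 726b = 55.3.
Solving gives a = 0.18877, b = 0.28782.
Unit vector along 265° is (sin 265°, cos 265°) = (-0.9962, -0.0872).
Slope in that direction = a·(-0.9962) + b·(-0.0872) = −0.21313.
Apparent dip = arctan|0.21313| = 12.0° (true dip is 19.0°, so apparent ≤ true as expected).

12.0°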